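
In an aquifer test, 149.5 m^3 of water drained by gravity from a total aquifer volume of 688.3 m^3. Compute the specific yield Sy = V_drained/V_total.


Specific yield Sy = Volume drained / Total volume.
Sy = 149.5 / 688.3
   = 0.2172.

0.2172


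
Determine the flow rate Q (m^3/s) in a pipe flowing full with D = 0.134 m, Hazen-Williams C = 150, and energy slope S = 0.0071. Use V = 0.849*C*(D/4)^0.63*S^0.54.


For a full circular pipe, R = D/4 = 0.134/4 = 0.0335 m.
V = 0.849 * 150 * 0.0335^0.63 * 0.0071^0.54
  = 0.849 * 150 * 0.1177 * 0.069132
  = 1.0362 m/s.
Pipe area A = pi*D^2/4 = pi*0.134^2/4 = 0.0141 m^2.
Q = A * V = 0.0141 * 1.0362 = 0.0146 m^3/s.

0.0146


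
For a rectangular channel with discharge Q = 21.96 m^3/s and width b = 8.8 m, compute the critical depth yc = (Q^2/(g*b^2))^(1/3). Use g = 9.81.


Using yc = (Q^2 / (g * b^2))^(1/3):
Q^2 = 21.96^2 = 482.24.
g * b^2 = 9.81 * 8.8^2 = 9.81 * 77.44 = 759.69.
Q^2 / (g*b^2) = 482.24 / 759.69 = 0.6348.
yc = 0.6348^(1/3) = 0.8594 m.

0.8594


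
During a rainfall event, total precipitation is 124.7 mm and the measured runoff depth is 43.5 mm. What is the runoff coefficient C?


The runoff coefficient C = runoff depth / rainfall depth.
C = 43.5 / 124.7
  = 0.3488.

0.3488


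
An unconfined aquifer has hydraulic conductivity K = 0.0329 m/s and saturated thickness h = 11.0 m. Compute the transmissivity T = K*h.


Transmissivity is defined as T = K * h.
T = 0.0329 * 11.0
  = 0.3619 m^2/s.

0.3619


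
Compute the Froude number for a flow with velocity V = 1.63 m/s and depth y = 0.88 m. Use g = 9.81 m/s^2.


The Froude number is defined as Fr = V / sqrt(g*y).
g*y = 9.81 * 0.88 = 8.6328.
sqrt(g*y) = sqrt(8.6328) = 2.9382.
Fr = 1.63 / 2.9382 = 0.5548.

0.5548


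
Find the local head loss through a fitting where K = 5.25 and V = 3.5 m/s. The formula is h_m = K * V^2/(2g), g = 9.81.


Minor loss formula: h_m = K * V^2/(2g).
V^2 = 3.5^2 = 12.25.
V^2/(2g) = 12.25 / 19.62 = 0.6244 m.
h_m = 5.25 * 0.6244 = 3.2779 m.

3.2779


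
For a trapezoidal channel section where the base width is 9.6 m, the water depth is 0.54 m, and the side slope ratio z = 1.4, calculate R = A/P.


For a trapezoidal section with side slope z:
A = (b + z*y)*y = (9.6 + 1.4*0.54)*0.54 = 5.592 m^2.
P = b + 2*y*sqrt(1 + z^2) = 9.6 + 2*0.54*sqrt(1 + 1.4^2) = 11.458 m.
R = A/P = 5.592 / 11.458 = 0.4881 m.

0.4881


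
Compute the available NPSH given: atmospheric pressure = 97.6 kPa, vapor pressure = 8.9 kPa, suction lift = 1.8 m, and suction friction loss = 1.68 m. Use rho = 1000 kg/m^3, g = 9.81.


NPSHa = p_atm/(rho*g) - z_s - hf_s - p_vap/(rho*g).
p_atm/(rho*g) = 97.6*1000 / (1000*9.81) = 9.949 m.
p_vap/(rho*g) = 8.9*1000 / (1000*9.81) = 0.907 m.
NPSHa = 9.949 - 1.8 - 1.68 - 0.907
      = 5.56 m.

5.56


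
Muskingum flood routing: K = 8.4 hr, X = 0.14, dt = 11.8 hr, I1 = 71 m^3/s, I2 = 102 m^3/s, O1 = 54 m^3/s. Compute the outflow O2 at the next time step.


Muskingum coefficients:
denom = 2*K*(1-X) + dt = 2*8.4*(1-0.14) + 11.8 = 26.248.
C0 = (dt - 2*K*X)/denom = (11.8 - 2*8.4*0.14)/26.248 = 0.36.
C1 = (dt + 2*K*X)/denom = (11.8 + 2*8.4*0.14)/26.248 = 0.5392.
C2 = (2*K*(1-X) - dt)/denom = 0.1009.
O2 = C0*I2 + C1*I1 + C2*O1
   = 0.36*102 + 0.5392*71 + 0.1009*54
   = 80.44 m^3/s.

80.44


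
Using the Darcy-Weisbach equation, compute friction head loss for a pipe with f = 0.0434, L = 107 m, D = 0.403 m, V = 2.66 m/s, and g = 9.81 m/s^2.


Darcy-Weisbach equation: h_f = f * (L/D) * V^2/(2g).
f * L/D = 0.0434 * 107/0.403 = 11.5231.
V^2/(2g) = 2.66^2 / (2*9.81) = 7.0756 / 19.62 = 0.3606 m.
h_f = 11.5231 * 0.3606 = 4.156 m.

4.156


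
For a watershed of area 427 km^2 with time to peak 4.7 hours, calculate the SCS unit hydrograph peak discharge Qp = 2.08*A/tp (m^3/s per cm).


SCS formula: Qp = 2.08 * A / tp.
Qp = 2.08 * 427 / 4.7
   = 888.16 / 4.7
   = 188.97 m^3/s per cm.

188.97


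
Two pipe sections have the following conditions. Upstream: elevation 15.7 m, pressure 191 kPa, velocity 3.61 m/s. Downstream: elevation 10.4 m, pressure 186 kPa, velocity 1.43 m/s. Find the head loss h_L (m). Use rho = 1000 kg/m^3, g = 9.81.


Total head at each section: H = z + p/(rho*g) + V^2/(2g).
H1 = 15.7 + 191*1000/(1000*9.81) + 3.61^2/(2*9.81)
   = 15.7 + 19.47 + 0.6642
   = 35.834 m.
H2 = 10.4 + 186*1000/(1000*9.81) + 1.43^2/(2*9.81)
   = 10.4 + 18.96 + 0.1042
   = 29.464 m.
h_L = H1 - H2 = 35.834 - 29.464 = 6.37 m.

6.37


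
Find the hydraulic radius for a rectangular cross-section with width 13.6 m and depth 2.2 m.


For a rectangular section:
Flow area A = b * y = 13.6 * 2.2 = 29.92 m^2.
Wetted perimeter P = b + 2y = 13.6 + 2*2.2 = 18.0 m.
Hydraulic radius R = A/P = 29.92 / 18.0 = 1.6622 m.

1.6622


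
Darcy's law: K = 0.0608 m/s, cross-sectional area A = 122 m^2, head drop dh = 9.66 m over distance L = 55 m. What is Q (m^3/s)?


Darcy's law: Q = K * A * i, where i = dh/L.
Hydraulic gradient i = 9.66 / 55 = 0.175636.
Q = 0.0608 * 122 * 0.175636
  = 1.3028 m^3/s.

1.3028


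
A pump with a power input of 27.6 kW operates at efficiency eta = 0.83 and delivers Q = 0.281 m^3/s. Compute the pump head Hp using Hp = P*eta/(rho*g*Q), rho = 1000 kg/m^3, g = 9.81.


Pump head formula: Hp = P * eta / (rho * g * Q).
Numerator: P * eta = 27.6 * 1000 * 0.83 = 22908.0 W.
Denominator: rho * g * Q = 1000 * 9.81 * 0.281 = 2756.61.
Hp = 22908.0 / 2756.61 = 8.31 m.

8.31


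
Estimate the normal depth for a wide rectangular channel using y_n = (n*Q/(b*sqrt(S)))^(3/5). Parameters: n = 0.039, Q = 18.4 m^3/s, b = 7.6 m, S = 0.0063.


We use the wide-channel approximation y_n = (n*Q/(b*sqrt(S)))^(3/5).
sqrt(S) = sqrt(0.0063) = 0.079373.
Numerator: n*Q = 0.039 * 18.4 = 0.7176.
Denominator: b*sqrt(S) = 7.6 * 0.079373 = 0.603235.
arg = 1.1896.
y_n = 1.1896^(3/5) = 1.1098 m.

1.1098


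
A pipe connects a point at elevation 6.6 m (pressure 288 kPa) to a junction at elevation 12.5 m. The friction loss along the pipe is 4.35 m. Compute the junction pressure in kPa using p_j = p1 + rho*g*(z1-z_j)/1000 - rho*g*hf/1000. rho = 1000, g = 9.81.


Junction pressure: p_j = p1 + rho*g*(z1 - z_j)/1000 - rho*g*hf/1000.
Elevation term = 1000*9.81*(6.6 - 12.5)/1000 = -57.879 kPa.
Friction term = 1000*9.81*4.35/1000 = 42.673 kPa.
p_j = 288 + -57.879 - 42.673 = 187.45 kPa.

187.45


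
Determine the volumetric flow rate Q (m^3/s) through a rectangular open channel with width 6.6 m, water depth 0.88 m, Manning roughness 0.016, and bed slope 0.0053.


For a rectangular channel, the cross-sectional area A = b * y = 6.6 * 0.88 = 5.81 m^2.
The wetted perimeter P = b + 2y = 6.6 + 2*0.88 = 8.36 m.
Hydraulic radius R = A/P = 5.81/8.36 = 0.6947 m.
Velocity V = (1/n)*R^(2/3)*S^(1/2) = (1/0.016)*0.6947^(2/3)*0.0053^(1/2) = 3.5692 m/s.
Discharge Q = A * V = 5.81 * 3.5692 = 20.73 m^3/s.

20.73


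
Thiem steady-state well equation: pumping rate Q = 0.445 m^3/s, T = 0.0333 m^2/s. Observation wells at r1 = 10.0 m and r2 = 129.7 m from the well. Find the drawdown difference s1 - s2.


Thiem equation: s1 - s2 = Q/(2*pi*T) * ln(r2/r1).
ln(r2/r1) = ln(129.7/10.0) = 2.5626.
Q/(2*pi*T) = 0.445 / (2*pi*0.0333) = 0.445 / 0.2092 = 2.1268.
s1 - s2 = 2.1268 * 2.5626 = 5.4503 m.

5.4503


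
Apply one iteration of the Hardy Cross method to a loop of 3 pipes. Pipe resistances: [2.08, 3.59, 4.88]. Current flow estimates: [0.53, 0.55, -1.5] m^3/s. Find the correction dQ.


Numerator terms (r*Q*|Q|): 2.08*0.53*|0.53| = 0.5843; 3.59*0.55*|0.55| = 1.086; 4.88*-1.5*|-1.5| = -10.98.
Sum of numerator = -9.3098.
Denominator terms (r*|Q|): 2.08*|0.53| = 1.1024; 3.59*|0.55| = 1.9745; 4.88*|-1.5| = 7.32.
2 * sum of denominator = 2 * 10.3969 = 20.7938.
dQ = --9.3098 / 20.7938 = 0.4477 m^3/s.

0.4477


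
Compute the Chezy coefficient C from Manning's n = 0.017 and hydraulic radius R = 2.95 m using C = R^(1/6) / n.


The Chezy coefficient relates to Manning's n through C = R^(1/6) / n.
R^(1/6) = 2.95^(1/6) = 1.197578.
C = 1.197578 / 0.017 = 70.45 m^(1/2)/s.

70.45


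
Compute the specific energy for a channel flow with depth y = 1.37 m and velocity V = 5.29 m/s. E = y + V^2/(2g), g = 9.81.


Specific energy E = y + V^2/(2g).
Velocity head = V^2/(2g) = 5.29^2 / (2*9.81) = 27.9841 / 19.62 = 1.4263 m.
E = 1.37 + 1.4263 = 2.7963 m.

2.7963


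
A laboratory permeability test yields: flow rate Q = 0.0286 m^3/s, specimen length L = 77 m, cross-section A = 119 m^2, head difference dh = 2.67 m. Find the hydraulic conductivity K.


From K = Q*L / (A*dh):
Numerator: Q*L = 0.0286 * 77 = 2.2022.
Denominator: A*dh = 119 * 2.67 = 317.73.
K = 2.2022 / 317.73 = 0.006931 m/s.

0.006931


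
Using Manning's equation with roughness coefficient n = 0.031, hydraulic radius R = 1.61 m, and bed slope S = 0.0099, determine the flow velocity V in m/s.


Manning's equation gives V = (1/n) * R^(2/3) * S^(1/2).
First, compute R^(2/3) = 1.61^(2/3) = 1.3737.
Next, S^(1/2) = 0.0099^(1/2) = 0.099499.
Then 1/n = 1/0.031 = 32.26.
V = 32.26 * 1.3737 * 0.099499 = 4.409 m/s.

4.409


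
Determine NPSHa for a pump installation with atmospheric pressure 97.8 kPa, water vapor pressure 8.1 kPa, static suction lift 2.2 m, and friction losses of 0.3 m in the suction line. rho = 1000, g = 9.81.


NPSHa = p_atm/(rho*g) - z_s - hf_s - p_vap/(rho*g).
p_atm/(rho*g) = 97.8*1000 / (1000*9.81) = 9.969 m.
p_vap/(rho*g) = 8.1*1000 / (1000*9.81) = 0.826 m.
NPSHa = 9.969 - 2.2 - 0.3 - 0.826
      = 6.64 m.

6.64


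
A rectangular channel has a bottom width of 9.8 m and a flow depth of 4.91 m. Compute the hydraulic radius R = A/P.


For a rectangular section:
Flow area A = b * y = 9.8 * 4.91 = 48.12 m^2.
Wetted perimeter P = b + 2y = 9.8 + 2*4.91 = 19.62 m.
Hydraulic radius R = A/P = 48.12 / 19.62 = 2.4525 m.

2.4525


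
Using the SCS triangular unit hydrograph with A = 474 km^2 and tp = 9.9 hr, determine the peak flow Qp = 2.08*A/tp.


SCS formula: Qp = 2.08 * A / tp.
Qp = 2.08 * 474 / 9.9
   = 985.92 / 9.9
   = 99.59 m^3/s per cm.

99.59


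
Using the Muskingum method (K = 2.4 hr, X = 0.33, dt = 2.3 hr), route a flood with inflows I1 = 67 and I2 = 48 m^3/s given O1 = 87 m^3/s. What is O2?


Muskingum coefficients:
denom = 2*K*(1-X) + dt = 2*2.4*(1-0.33) + 2.3 = 5.516.
C0 = (dt - 2*K*X)/denom = (2.3 - 2*2.4*0.33)/5.516 = 0.1298.
C1 = (dt + 2*K*X)/denom = (2.3 + 2*2.4*0.33)/5.516 = 0.7041.
C2 = (2*K*(1-X) - dt)/denom = 0.1661.
O2 = C0*I2 + C1*I1 + C2*O1
   = 0.1298*48 + 0.7041*67 + 0.1661*87
   = 67.85 m^3/s.

67.85


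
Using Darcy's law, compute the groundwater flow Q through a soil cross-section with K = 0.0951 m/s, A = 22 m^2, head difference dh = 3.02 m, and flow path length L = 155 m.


Darcy's law: Q = K * A * i, where i = dh/L.
Hydraulic gradient i = 3.02 / 155 = 0.019484.
Q = 0.0951 * 22 * 0.019484
  = 0.0408 m^3/s.

0.0408


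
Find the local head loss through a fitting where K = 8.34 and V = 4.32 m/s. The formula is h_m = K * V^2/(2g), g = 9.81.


Minor loss formula: h_m = K * V^2/(2g).
V^2 = 4.32^2 = 18.6624.
V^2/(2g) = 18.6624 / 19.62 = 0.9512 m.
h_m = 8.34 * 0.9512 = 7.9329 m.

7.9329


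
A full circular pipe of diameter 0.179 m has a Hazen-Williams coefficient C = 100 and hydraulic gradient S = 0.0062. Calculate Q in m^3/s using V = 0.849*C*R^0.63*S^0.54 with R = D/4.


For a full circular pipe, R = D/4 = 0.179/4 = 0.0447 m.
V = 0.849 * 100 * 0.0447^0.63 * 0.0062^0.54
  = 0.849 * 100 * 0.141254 * 0.064253
  = 0.7705 m/s.
Pipe area A = pi*D^2/4 = pi*0.179^2/4 = 0.0252 m^2.
Q = A * V = 0.0252 * 0.7705 = 0.0194 m^3/s.

0.0194


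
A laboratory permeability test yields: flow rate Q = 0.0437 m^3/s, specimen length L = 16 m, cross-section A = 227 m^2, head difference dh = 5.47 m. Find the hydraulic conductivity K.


From K = Q*L / (A*dh):
Numerator: Q*L = 0.0437 * 16 = 0.6992.
Denominator: A*dh = 227 * 5.47 = 1241.69.
K = 0.6992 / 1241.69 = 0.000563 m/s.

0.000563


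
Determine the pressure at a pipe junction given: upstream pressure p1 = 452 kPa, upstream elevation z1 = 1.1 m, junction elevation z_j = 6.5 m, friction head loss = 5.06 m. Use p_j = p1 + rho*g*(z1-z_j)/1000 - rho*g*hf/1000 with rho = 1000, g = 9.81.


Junction pressure: p_j = p1 + rho*g*(z1 - z_j)/1000 - rho*g*hf/1000.
Elevation term = 1000*9.81*(1.1 - 6.5)/1000 = -52.974 kPa.
Friction term = 1000*9.81*5.06/1000 = 49.639 kPa.
p_j = 452 + -52.974 - 49.639 = 349.39 kPa.

349.39


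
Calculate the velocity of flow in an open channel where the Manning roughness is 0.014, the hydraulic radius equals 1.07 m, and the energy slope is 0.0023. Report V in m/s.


Manning's equation gives V = (1/n) * R^(2/3) * S^(1/2).
First, compute R^(2/3) = 1.07^(2/3) = 1.0461.
Next, S^(1/2) = 0.0023^(1/2) = 0.047958.
Then 1/n = 1/0.014 = 71.43.
V = 71.43 * 1.0461 * 0.047958 = 3.5836 m/s.

3.5836


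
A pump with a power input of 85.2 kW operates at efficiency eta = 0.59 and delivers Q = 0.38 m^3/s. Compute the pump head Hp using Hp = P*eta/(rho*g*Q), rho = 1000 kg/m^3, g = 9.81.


Pump head formula: Hp = P * eta / (rho * g * Q).
Numerator: P * eta = 85.2 * 1000 * 0.59 = 50268.0 W.
Denominator: rho * g * Q = 1000 * 9.81 * 0.38 = 3727.8.
Hp = 50268.0 / 3727.8 = 13.48 m.

13.48


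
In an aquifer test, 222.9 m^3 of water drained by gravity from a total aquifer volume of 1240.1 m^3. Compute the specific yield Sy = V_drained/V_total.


Specific yield Sy = Volume drained / Total volume.
Sy = 222.9 / 1240.1
   = 0.1797.

0.1797


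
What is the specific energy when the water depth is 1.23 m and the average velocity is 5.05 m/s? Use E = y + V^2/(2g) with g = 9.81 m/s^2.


Specific energy E = y + V^2/(2g).
Velocity head = V^2/(2g) = 5.05^2 / (2*9.81) = 25.5025 / 19.62 = 1.2998 m.
E = 1.23 + 1.2998 = 2.5298 m.

2.5298


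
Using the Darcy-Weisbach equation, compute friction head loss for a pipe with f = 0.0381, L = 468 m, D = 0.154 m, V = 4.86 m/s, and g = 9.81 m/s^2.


Darcy-Weisbach equation: h_f = f * (L/D) * V^2/(2g).
f * L/D = 0.0381 * 468/0.154 = 115.7844.
V^2/(2g) = 4.86^2 / (2*9.81) = 23.6196 / 19.62 = 1.2039 m.
h_f = 115.7844 * 1.2039 = 139.387 m.

139.387


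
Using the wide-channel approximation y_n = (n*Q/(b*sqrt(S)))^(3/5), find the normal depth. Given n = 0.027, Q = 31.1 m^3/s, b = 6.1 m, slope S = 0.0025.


We use the wide-channel approximation y_n = (n*Q/(b*sqrt(S)))^(3/5).
sqrt(S) = sqrt(0.0025) = 0.05.
Numerator: n*Q = 0.027 * 31.1 = 0.8397.
Denominator: b*sqrt(S) = 6.1 * 0.05 = 0.305.
arg = 2.7531.
y_n = 2.7531^(3/5) = 1.8361 m.

1.8361


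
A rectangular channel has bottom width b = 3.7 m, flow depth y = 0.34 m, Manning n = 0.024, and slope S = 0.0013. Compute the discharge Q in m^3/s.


For a rectangular channel, the cross-sectional area A = b * y = 3.7 * 0.34 = 1.26 m^2.
The wetted perimeter P = b + 2y = 3.7 + 2*0.34 = 4.38 m.
Hydraulic radius R = A/P = 1.26/4.38 = 0.2872 m.
Velocity V = (1/n)*R^(2/3)*S^(1/2) = (1/0.024)*0.2872^(2/3)*0.0013^(1/2) = 0.654 m/s.
Discharge Q = A * V = 1.26 * 0.654 = 0.823 m^3/s.

0.823


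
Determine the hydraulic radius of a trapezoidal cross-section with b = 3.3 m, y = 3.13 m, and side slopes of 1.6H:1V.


For a trapezoidal section with side slope z:
A = (b + z*y)*y = (3.3 + 1.6*3.13)*3.13 = 26.004 m^2.
P = b + 2*y*sqrt(1 + z^2) = 3.3 + 2*3.13*sqrt(1 + 1.6^2) = 15.111 m.
R = A/P = 26.004 / 15.111 = 1.7208 m.

1.7208


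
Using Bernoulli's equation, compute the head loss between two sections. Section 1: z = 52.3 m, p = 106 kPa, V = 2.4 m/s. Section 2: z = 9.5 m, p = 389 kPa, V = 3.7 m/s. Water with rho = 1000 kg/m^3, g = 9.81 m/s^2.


Total head at each section: H = z + p/(rho*g) + V^2/(2g).
H1 = 52.3 + 106*1000/(1000*9.81) + 2.4^2/(2*9.81)
   = 52.3 + 10.805 + 0.2936
   = 63.399 m.
H2 = 9.5 + 389*1000/(1000*9.81) + 3.7^2/(2*9.81)
   = 9.5 + 39.653 + 0.6978
   = 49.851 m.
h_L = H1 - H2 = 63.399 - 49.851 = 13.548 m.

13.548


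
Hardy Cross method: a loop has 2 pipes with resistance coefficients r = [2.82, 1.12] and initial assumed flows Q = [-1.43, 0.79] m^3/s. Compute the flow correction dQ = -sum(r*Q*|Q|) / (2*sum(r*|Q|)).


Numerator terms (r*Q*|Q|): 2.82*-1.43*|-1.43| = -5.7666; 1.12*0.79*|0.79| = 0.699.
Sum of numerator = -5.0676.
Denominator terms (r*|Q|): 2.82*|-1.43| = 4.0326; 1.12*|0.79| = 0.8848.
2 * sum of denominator = 2 * 4.9174 = 9.8348.
dQ = --5.0676 / 9.8348 = 0.5153 m^3/s.

0.5153


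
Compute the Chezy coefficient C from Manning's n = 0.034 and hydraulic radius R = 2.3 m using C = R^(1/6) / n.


The Chezy coefficient relates to Manning's n through C = R^(1/6) / n.
R^(1/6) = 2.3^(1/6) = 1.148915.
C = 1.148915 / 0.034 = 33.79 m^(1/2)/s.

33.79


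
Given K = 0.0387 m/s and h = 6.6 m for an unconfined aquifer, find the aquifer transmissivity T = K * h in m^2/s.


Transmissivity is defined as T = K * h.
T = 0.0387 * 6.6
  = 0.2554 m^2/s.

0.2554


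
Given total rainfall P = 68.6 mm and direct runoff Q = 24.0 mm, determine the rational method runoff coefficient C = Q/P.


The runoff coefficient C = runoff depth / rainfall depth.
C = 24.0 / 68.6
  = 0.3499.

0.3499


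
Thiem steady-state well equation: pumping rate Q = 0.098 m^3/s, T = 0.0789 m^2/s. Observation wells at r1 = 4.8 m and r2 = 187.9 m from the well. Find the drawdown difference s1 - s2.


Thiem equation: s1 - s2 = Q/(2*pi*T) * ln(r2/r1).
ln(r2/r1) = ln(187.9/4.8) = 3.6673.
Q/(2*pi*T) = 0.098 / (2*pi*0.0789) = 0.098 / 0.4957 = 0.1977.
s1 - s2 = 0.1977 * 3.6673 = 0.725 m.

0.725


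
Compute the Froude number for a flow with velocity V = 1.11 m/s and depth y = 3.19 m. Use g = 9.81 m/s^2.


The Froude number is defined as Fr = V / sqrt(g*y).
g*y = 9.81 * 3.19 = 31.2939.
sqrt(g*y) = sqrt(31.2939) = 5.5941.
Fr = 1.11 / 5.5941 = 0.1984.

0.1984


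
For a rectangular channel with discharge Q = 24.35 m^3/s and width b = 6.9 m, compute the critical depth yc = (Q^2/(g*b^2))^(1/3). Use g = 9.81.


Using yc = (Q^2 / (g * b^2))^(1/3):
Q^2 = 24.35^2 = 592.92.
g * b^2 = 9.81 * 6.9^2 = 9.81 * 47.61 = 467.05.
Q^2 / (g*b^2) = 592.92 / 467.05 = 1.2695.
yc = 1.2695^(1/3) = 1.0828 m.

1.0828


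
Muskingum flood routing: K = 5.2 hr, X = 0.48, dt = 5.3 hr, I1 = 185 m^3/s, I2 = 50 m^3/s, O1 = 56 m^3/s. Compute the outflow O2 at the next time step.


Muskingum coefficients:
denom = 2*K*(1-X) + dt = 2*5.2*(1-0.48) + 5.3 = 10.708.
C0 = (dt - 2*K*X)/denom = (5.3 - 2*5.2*0.48)/10.708 = 0.0288.
C1 = (dt + 2*K*X)/denom = (5.3 + 2*5.2*0.48)/10.708 = 0.9612.
C2 = (2*K*(1-X) - dt)/denom = 0.0101.
O2 = C0*I2 + C1*I1 + C2*O1
   = 0.0288*50 + 0.9612*185 + 0.0101*56
   = 179.82 m^3/s.

179.82


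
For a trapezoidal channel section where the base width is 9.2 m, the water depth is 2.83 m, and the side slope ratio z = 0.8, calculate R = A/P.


For a trapezoidal section with side slope z:
A = (b + z*y)*y = (9.2 + 0.8*2.83)*2.83 = 32.443 m^2.
P = b + 2*y*sqrt(1 + z^2) = 9.2 + 2*2.83*sqrt(1 + 0.8^2) = 16.448 m.
R = A/P = 32.443 / 16.448 = 1.9724 m.

1.9724


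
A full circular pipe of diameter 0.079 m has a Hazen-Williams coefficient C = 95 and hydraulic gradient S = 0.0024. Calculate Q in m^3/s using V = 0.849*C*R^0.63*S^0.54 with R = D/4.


For a full circular pipe, R = D/4 = 0.079/4 = 0.0198 m.
V = 0.849 * 95 * 0.0198^0.63 * 0.0024^0.54
  = 0.849 * 95 * 0.084374 * 0.038487
  = 0.2619 m/s.
Pipe area A = pi*D^2/4 = pi*0.079^2/4 = 0.0049 m^2.
Q = A * V = 0.0049 * 0.2619 = 0.0013 m^3/s.

0.0013


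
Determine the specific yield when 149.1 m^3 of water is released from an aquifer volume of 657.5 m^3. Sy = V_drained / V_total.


Specific yield Sy = Volume drained / Total volume.
Sy = 149.1 / 657.5
   = 0.2268.

0.2268


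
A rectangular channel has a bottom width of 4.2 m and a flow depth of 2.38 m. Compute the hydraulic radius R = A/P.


For a rectangular section:
Flow area A = b * y = 4.2 * 2.38 = 10.0 m^2.
Wetted perimeter P = b + 2y = 4.2 + 2*2.38 = 8.96 m.
Hydraulic radius R = A/P = 10.0 / 8.96 = 1.1156 m.

1.1156


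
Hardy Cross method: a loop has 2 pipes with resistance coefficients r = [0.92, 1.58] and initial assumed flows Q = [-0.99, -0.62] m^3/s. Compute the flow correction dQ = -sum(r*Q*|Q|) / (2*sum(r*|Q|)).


Numerator terms (r*Q*|Q|): 0.92*-0.99*|-0.99| = -0.9017; 1.58*-0.62*|-0.62| = -0.6074.
Sum of numerator = -1.509.
Denominator terms (r*|Q|): 0.92*|-0.99| = 0.9108; 1.58*|-0.62| = 0.9796.
2 * sum of denominator = 2 * 1.8904 = 3.7808.
dQ = --1.509 / 3.7808 = 0.3991 m^3/s.

0.3991


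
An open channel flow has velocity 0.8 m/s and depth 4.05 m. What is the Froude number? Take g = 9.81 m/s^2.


The Froude number is defined as Fr = V / sqrt(g*y).
g*y = 9.81 * 4.05 = 39.7305.
sqrt(g*y) = sqrt(39.7305) = 6.3032.
Fr = 0.8 / 6.3032 = 0.1269.

0.1269


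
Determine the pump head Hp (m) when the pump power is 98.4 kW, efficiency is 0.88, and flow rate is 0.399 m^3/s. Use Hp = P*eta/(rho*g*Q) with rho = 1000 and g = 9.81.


Pump head formula: Hp = P * eta / (rho * g * Q).
Numerator: P * eta = 98.4 * 1000 * 0.88 = 86592.0 W.
Denominator: rho * g * Q = 1000 * 9.81 * 0.399 = 3914.19.
Hp = 86592.0 / 3914.19 = 22.12 m.

22.12


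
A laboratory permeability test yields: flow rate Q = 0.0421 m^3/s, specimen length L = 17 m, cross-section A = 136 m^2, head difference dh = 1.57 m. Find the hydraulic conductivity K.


From K = Q*L / (A*dh):
Numerator: Q*L = 0.0421 * 17 = 0.7157.
Denominator: A*dh = 136 * 1.57 = 213.52.
K = 0.7157 / 213.52 = 0.003352 m/s.

0.003352


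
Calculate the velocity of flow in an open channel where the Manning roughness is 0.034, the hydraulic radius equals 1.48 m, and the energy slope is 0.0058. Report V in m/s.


Manning's equation gives V = (1/n) * R^(2/3) * S^(1/2).
First, compute R^(2/3) = 1.48^(2/3) = 1.2987.
Next, S^(1/2) = 0.0058^(1/2) = 0.076158.
Then 1/n = 1/0.034 = 29.41.
V = 29.41 * 1.2987 * 0.076158 = 2.909 m/s.

2.909


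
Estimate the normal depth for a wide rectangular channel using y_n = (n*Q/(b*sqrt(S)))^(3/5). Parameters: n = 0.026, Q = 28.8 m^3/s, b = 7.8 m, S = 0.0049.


We use the wide-channel approximation y_n = (n*Q/(b*sqrt(S)))^(3/5).
sqrt(S) = sqrt(0.0049) = 0.07.
Numerator: n*Q = 0.026 * 28.8 = 0.7488.
Denominator: b*sqrt(S) = 7.8 * 0.07 = 0.546.
arg = 1.3714.
y_n = 1.3714^(3/5) = 1.2087 m.

1.2087


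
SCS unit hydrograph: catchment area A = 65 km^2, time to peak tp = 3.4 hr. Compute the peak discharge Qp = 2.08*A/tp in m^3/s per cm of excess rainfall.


SCS formula: Qp = 2.08 * A / tp.
Qp = 2.08 * 65 / 3.4
   = 135.2 / 3.4
   = 39.76 m^3/s per cm.

39.76


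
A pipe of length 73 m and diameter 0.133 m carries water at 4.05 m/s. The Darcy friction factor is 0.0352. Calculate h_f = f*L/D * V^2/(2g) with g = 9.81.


Darcy-Weisbach equation: h_f = f * (L/D) * V^2/(2g).
f * L/D = 0.0352 * 73/0.133 = 19.3203.
V^2/(2g) = 4.05^2 / (2*9.81) = 16.4025 / 19.62 = 0.836 m.
h_f = 19.3203 * 0.836 = 16.152 m.

16.152


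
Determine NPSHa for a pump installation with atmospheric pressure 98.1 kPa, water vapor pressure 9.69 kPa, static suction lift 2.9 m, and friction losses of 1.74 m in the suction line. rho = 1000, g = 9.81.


NPSHa = p_atm/(rho*g) - z_s - hf_s - p_vap/(rho*g).
p_atm/(rho*g) = 98.1*1000 / (1000*9.81) = 10.0 m.
p_vap/(rho*g) = 9.69*1000 / (1000*9.81) = 0.988 m.
NPSHa = 10.0 - 2.9 - 1.74 - 0.988
      = 4.37 m.

4.37


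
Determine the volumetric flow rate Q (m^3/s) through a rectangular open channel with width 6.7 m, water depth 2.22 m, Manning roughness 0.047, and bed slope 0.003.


For a rectangular channel, the cross-sectional area A = b * y = 6.7 * 2.22 = 14.87 m^2.
The wetted perimeter P = b + 2y = 6.7 + 2*2.22 = 11.14 m.
Hydraulic radius R = A/P = 14.87/11.14 = 1.3352 m.
Velocity V = (1/n)*R^(2/3)*S^(1/2) = (1/0.047)*1.3352^(2/3)*0.003^(1/2) = 1.4131 m/s.
Discharge Q = A * V = 14.87 * 1.4131 = 21.018 m^3/s.

21.018


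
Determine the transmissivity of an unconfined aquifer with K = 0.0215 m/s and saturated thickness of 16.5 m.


Transmissivity is defined as T = K * h.
T = 0.0215 * 16.5
  = 0.3547 m^2/s.

0.3547


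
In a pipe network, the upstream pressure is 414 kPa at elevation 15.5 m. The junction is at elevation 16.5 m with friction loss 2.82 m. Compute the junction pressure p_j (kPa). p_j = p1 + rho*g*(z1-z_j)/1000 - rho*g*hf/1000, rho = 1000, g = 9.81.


Junction pressure: p_j = p1 + rho*g*(z1 - z_j)/1000 - rho*g*hf/1000.
Elevation term = 1000*9.81*(15.5 - 16.5)/1000 = -9.81 kPa.
Friction term = 1000*9.81*2.82/1000 = 27.664 kPa.
p_j = 414 + -9.81 - 27.664 = 376.53 kPa.

376.53


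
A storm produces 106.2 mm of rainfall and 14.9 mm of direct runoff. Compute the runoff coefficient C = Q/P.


The runoff coefficient C = runoff depth / rainfall depth.
C = 14.9 / 106.2
  = 0.1403.

0.1403


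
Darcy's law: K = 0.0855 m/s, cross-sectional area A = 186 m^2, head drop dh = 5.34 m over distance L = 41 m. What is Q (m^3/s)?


Darcy's law: Q = K * A * i, where i = dh/L.
Hydraulic gradient i = 5.34 / 41 = 0.130244.
Q = 0.0855 * 186 * 0.130244
  = 2.0713 m^3/s.

2.0713


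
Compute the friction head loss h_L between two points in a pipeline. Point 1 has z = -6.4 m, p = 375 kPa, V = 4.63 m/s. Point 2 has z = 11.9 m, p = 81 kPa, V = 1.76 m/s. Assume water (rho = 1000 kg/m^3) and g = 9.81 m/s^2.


Total head at each section: H = z + p/(rho*g) + V^2/(2g).
H1 = -6.4 + 375*1000/(1000*9.81) + 4.63^2/(2*9.81)
   = -6.4 + 38.226 + 1.0926
   = 32.919 m.
H2 = 11.9 + 81*1000/(1000*9.81) + 1.76^2/(2*9.81)
   = 11.9 + 8.257 + 0.1579
   = 20.315 m.
h_L = H1 - H2 = 32.919 - 20.315 = 12.604 m.

12.604


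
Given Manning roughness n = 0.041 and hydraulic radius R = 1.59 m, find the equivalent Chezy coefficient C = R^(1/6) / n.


The Chezy coefficient relates to Manning's n through C = R^(1/6) / n.
R^(1/6) = 1.59^(1/6) = 1.080354.
C = 1.080354 / 0.041 = 26.35 m^(1/2)/s.

26.35


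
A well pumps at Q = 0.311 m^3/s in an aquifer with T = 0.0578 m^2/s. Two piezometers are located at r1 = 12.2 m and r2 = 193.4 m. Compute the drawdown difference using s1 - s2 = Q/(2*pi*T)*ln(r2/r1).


Thiem equation: s1 - s2 = Q/(2*pi*T) * ln(r2/r1).
ln(r2/r1) = ln(193.4/12.2) = 2.7633.
Q/(2*pi*T) = 0.311 / (2*pi*0.0578) = 0.311 / 0.3632 = 0.8564.
s1 - s2 = 0.8564 * 2.7633 = 2.3664 m.

2.3664


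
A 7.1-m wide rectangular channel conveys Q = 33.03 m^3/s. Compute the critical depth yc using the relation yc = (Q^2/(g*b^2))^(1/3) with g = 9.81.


Using yc = (Q^2 / (g * b^2))^(1/3):
Q^2 = 33.03^2 = 1090.98.
g * b^2 = 9.81 * 7.1^2 = 9.81 * 50.41 = 494.52.
Q^2 / (g*b^2) = 1090.98 / 494.52 = 2.2061.
yc = 2.2061^(1/3) = 1.3018 m.

1.3018


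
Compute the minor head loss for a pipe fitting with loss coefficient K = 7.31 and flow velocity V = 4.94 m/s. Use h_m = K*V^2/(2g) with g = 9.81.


Minor loss formula: h_m = K * V^2/(2g).
V^2 = 4.94^2 = 24.4036.
V^2/(2g) = 24.4036 / 19.62 = 1.2438 m.
h_m = 7.31 * 1.2438 = 9.0923 m.

9.0923


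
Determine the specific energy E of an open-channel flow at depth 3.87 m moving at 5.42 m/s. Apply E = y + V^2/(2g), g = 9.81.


Specific energy E = y + V^2/(2g).
Velocity head = V^2/(2g) = 5.42^2 / (2*9.81) = 29.3764 / 19.62 = 1.4973 m.
E = 3.87 + 1.4973 = 5.3673 m.

5.3673


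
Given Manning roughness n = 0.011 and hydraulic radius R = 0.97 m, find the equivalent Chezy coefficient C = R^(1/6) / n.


The Chezy coefficient relates to Manning's n through C = R^(1/6) / n.
R^(1/6) = 0.97^(1/6) = 0.994936.
C = 0.994936 / 0.011 = 90.45 m^(1/2)/s.

90.45


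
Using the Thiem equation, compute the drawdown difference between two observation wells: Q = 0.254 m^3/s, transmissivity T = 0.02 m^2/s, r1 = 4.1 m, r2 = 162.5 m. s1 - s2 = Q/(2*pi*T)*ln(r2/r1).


Thiem equation: s1 - s2 = Q/(2*pi*T) * ln(r2/r1).
ln(r2/r1) = ln(162.5/4.1) = 3.6797.
Q/(2*pi*T) = 0.254 / (2*pi*0.02) = 0.254 / 0.1257 = 2.0213.
s1 - s2 = 2.0213 * 3.6797 = 7.4376 m.

7.4376


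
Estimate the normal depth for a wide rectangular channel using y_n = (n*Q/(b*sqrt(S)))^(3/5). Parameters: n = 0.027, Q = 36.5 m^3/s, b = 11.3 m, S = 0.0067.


We use the wide-channel approximation y_n = (n*Q/(b*sqrt(S)))^(3/5).
sqrt(S) = sqrt(0.0067) = 0.081854.
Numerator: n*Q = 0.027 * 36.5 = 0.9855.
Denominator: b*sqrt(S) = 11.3 * 0.081854 = 0.92495.
arg = 1.0655.
y_n = 1.0655^(3/5) = 1.0388 m.

1.0388


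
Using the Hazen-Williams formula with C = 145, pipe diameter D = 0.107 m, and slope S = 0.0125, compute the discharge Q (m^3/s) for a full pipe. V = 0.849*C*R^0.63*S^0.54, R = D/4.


For a full circular pipe, R = D/4 = 0.107/4 = 0.0267 m.
V = 0.849 * 145 * 0.0267^0.63 * 0.0125^0.54
  = 0.849 * 145 * 0.102144 * 0.093828
  = 1.1798 m/s.
Pipe area A = pi*D^2/4 = pi*0.107^2/4 = 0.009 m^2.
Q = A * V = 0.009 * 1.1798 = 0.0106 m^3/s.

0.0106


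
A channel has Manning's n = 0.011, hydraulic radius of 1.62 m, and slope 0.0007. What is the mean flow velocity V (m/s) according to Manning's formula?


Manning's equation gives V = (1/n) * R^(2/3) * S^(1/2).
First, compute R^(2/3) = 1.62^(2/3) = 1.3794.
Next, S^(1/2) = 0.0007^(1/2) = 0.026458.
Then 1/n = 1/0.011 = 90.91.
V = 90.91 * 1.3794 * 0.026458 = 3.3177 m/s.

3.3177


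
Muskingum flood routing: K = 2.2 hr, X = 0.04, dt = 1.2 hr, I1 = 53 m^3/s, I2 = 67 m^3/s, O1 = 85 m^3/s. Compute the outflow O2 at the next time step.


Muskingum coefficients:
denom = 2*K*(1-X) + dt = 2*2.2*(1-0.04) + 1.2 = 5.424.
C0 = (dt - 2*K*X)/denom = (1.2 - 2*2.2*0.04)/5.424 = 0.1888.
C1 = (dt + 2*K*X)/denom = (1.2 + 2*2.2*0.04)/5.424 = 0.2537.
C2 = (2*K*(1-X) - dt)/denom = 0.5575.
O2 = C0*I2 + C1*I1 + C2*O1
   = 0.1888*67 + 0.2537*53 + 0.5575*85
   = 73.48 m^3/s.

73.48


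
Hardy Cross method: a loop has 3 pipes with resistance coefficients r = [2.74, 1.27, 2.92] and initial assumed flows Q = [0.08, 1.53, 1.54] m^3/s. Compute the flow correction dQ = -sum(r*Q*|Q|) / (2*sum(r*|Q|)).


Numerator terms (r*Q*|Q|): 2.74*0.08*|0.08| = 0.0175; 1.27*1.53*|1.53| = 2.9729; 2.92*1.54*|1.54| = 6.9251.
Sum of numerator = 9.9156.
Denominator terms (r*|Q|): 2.74*|0.08| = 0.2192; 1.27*|1.53| = 1.9431; 2.92*|1.54| = 4.4968.
2 * sum of denominator = 2 * 6.6591 = 13.3182.
dQ = -9.9156 / 13.3182 = -0.7445 m^3/s.

-0.7445


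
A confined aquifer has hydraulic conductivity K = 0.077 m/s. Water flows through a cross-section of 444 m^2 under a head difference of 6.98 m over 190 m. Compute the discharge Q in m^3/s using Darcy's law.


Darcy's law: Q = K * A * i, where i = dh/L.
Hydraulic gradient i = 6.98 / 190 = 0.036737.
Q = 0.077 * 444 * 0.036737
  = 1.256 m^3/s.

1.256


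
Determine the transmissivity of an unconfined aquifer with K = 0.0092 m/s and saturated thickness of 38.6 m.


Transmissivity is defined as T = K * h.
T = 0.0092 * 38.6
  = 0.3551 m^2/s.

0.3551


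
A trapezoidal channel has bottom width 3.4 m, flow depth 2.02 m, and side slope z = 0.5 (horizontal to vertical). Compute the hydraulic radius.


For a trapezoidal section with side slope z:
A = (b + z*y)*y = (3.4 + 0.5*2.02)*2.02 = 8.908 m^2.
P = b + 2*y*sqrt(1 + z^2) = 3.4 + 2*2.02*sqrt(1 + 0.5^2) = 7.917 m.
R = A/P = 8.908 / 7.917 = 1.1252 m.

1.1252


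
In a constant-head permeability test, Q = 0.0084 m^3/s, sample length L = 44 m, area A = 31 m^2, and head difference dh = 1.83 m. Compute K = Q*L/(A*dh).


From K = Q*L / (A*dh):
Numerator: Q*L = 0.0084 * 44 = 0.3696.
Denominator: A*dh = 31 * 1.83 = 56.73.
K = 0.3696 / 56.73 = 0.006515 m/s.

0.006515


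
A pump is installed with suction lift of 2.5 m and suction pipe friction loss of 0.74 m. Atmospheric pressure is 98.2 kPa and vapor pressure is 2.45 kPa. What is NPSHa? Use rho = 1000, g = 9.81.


NPSHa = p_atm/(rho*g) - z_s - hf_s - p_vap/(rho*g).
p_atm/(rho*g) = 98.2*1000 / (1000*9.81) = 10.01 m.
p_vap/(rho*g) = 2.45*1000 / (1000*9.81) = 0.25 m.
NPSHa = 10.01 - 2.5 - 0.74 - 0.25
      = 6.52 m.

6.52


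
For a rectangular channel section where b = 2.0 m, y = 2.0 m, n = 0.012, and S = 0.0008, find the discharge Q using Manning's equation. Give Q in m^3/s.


For a rectangular channel, the cross-sectional area A = b * y = 2.0 * 2.0 = 4.0 m^2.
The wetted perimeter P = b + 2y = 2.0 + 2*2.0 = 6.0 m.
Hydraulic radius R = A/P = 4.0/6.0 = 0.6667 m.
Velocity V = (1/n)*R^(2/3)*S^(1/2) = (1/0.012)*0.6667^(2/3)*0.0008^(1/2) = 1.7987 m/s.
Discharge Q = A * V = 4.0 * 1.7987 = 7.195 m^3/s.

7.195


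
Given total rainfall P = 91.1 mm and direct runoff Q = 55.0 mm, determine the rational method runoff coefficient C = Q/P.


The runoff coefficient C = runoff depth / rainfall depth.
C = 55.0 / 91.1
  = 0.6037.

0.6037


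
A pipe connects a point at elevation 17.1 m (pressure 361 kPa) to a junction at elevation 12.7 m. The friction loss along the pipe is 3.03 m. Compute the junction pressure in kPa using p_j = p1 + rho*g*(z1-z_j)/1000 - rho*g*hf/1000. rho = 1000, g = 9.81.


Junction pressure: p_j = p1 + rho*g*(z1 - z_j)/1000 - rho*g*hf/1000.
Elevation term = 1000*9.81*(17.1 - 12.7)/1000 = 43.164 kPa.
Friction term = 1000*9.81*3.03/1000 = 29.724 kPa.
p_j = 361 + 43.164 - 29.724 = 374.44 kPa.

374.44


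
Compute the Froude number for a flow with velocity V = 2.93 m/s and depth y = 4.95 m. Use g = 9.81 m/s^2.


The Froude number is defined as Fr = V / sqrt(g*y).
g*y = 9.81 * 4.95 = 48.5595.
sqrt(g*y) = sqrt(48.5595) = 6.9685.
Fr = 2.93 / 6.9685 = 0.4205.

0.4205


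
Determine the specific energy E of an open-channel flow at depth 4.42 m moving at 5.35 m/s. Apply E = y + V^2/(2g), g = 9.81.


Specific energy E = y + V^2/(2g).
Velocity head = V^2/(2g) = 5.35^2 / (2*9.81) = 28.6225 / 19.62 = 1.4588 m.
E = 4.42 + 1.4588 = 5.8788 m.

5.8788


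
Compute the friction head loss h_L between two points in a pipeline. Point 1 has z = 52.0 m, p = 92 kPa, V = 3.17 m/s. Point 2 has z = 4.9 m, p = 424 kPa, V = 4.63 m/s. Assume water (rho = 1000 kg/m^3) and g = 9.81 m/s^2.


Total head at each section: H = z + p/(rho*g) + V^2/(2g).
H1 = 52.0 + 92*1000/(1000*9.81) + 3.17^2/(2*9.81)
   = 52.0 + 9.378 + 0.5122
   = 61.89 m.
H2 = 4.9 + 424*1000/(1000*9.81) + 4.63^2/(2*9.81)
   = 4.9 + 43.221 + 1.0926
   = 49.214 m.
h_L = H1 - H2 = 61.89 - 49.214 = 12.677 m.

12.677


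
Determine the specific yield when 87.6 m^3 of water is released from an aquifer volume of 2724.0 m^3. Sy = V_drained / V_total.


Specific yield Sy = Volume drained / Total volume.
Sy = 87.6 / 2724.0
   = 0.0322.

0.0322


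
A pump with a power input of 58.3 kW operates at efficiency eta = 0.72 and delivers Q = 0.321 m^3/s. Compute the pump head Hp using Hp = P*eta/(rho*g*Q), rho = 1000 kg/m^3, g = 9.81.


Pump head formula: Hp = P * eta / (rho * g * Q).
Numerator: P * eta = 58.3 * 1000 * 0.72 = 41976.0 W.
Denominator: rho * g * Q = 1000 * 9.81 * 0.321 = 3149.01.
Hp = 41976.0 / 3149.01 = 13.33 m.

13.33


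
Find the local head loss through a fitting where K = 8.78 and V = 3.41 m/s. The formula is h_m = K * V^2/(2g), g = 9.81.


Minor loss formula: h_m = K * V^2/(2g).
V^2 = 3.41^2 = 11.6281.
V^2/(2g) = 11.6281 / 19.62 = 0.5927 m.
h_m = 8.78 * 0.5927 = 5.2036 m.

5.2036


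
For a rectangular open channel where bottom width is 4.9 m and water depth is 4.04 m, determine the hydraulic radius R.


For a rectangular section:
Flow area A = b * y = 4.9 * 4.04 = 19.8 m^2.
Wetted perimeter P = b + 2y = 4.9 + 2*4.04 = 12.98 m.
Hydraulic radius R = A/P = 19.8 / 12.98 = 1.5251 m.

1.5251


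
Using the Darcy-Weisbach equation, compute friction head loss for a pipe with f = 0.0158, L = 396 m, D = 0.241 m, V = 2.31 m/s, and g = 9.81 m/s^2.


Darcy-Weisbach equation: h_f = f * (L/D) * V^2/(2g).
f * L/D = 0.0158 * 396/0.241 = 25.9618.
V^2/(2g) = 2.31^2 / (2*9.81) = 5.3361 / 19.62 = 0.272 m.
h_f = 25.9618 * 0.272 = 7.061 m.

7.061


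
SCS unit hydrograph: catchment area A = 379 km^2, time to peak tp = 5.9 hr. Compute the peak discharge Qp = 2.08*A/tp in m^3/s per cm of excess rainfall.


SCS formula: Qp = 2.08 * A / tp.
Qp = 2.08 * 379 / 5.9
   = 788.32 / 5.9
   = 133.61 m^3/s per cm.

133.61


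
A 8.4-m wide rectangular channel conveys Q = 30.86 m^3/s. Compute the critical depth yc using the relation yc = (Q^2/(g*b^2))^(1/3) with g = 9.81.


Using yc = (Q^2 / (g * b^2))^(1/3):
Q^2 = 30.86^2 = 952.34.
g * b^2 = 9.81 * 8.4^2 = 9.81 * 70.56 = 692.19.
Q^2 / (g*b^2) = 952.34 / 692.19 = 1.3758.
yc = 1.3758^(1/3) = 1.1122 m.

1.1122


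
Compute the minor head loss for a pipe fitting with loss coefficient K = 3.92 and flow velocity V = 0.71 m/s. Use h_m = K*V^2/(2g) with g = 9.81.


Minor loss formula: h_m = K * V^2/(2g).
V^2 = 0.71^2 = 0.5041.
V^2/(2g) = 0.5041 / 19.62 = 0.0257 m.
h_m = 3.92 * 0.0257 = 0.1007 m.

0.1007


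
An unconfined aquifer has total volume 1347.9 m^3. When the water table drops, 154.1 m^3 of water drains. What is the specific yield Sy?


Specific yield Sy = Volume drained / Total volume.
Sy = 154.1 / 1347.9
   = 0.1143.

0.1143


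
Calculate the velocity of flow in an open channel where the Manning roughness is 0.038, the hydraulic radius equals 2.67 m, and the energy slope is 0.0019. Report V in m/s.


Manning's equation gives V = (1/n) * R^(2/3) * S^(1/2).
First, compute R^(2/3) = 2.67^(2/3) = 1.9246.
Next, S^(1/2) = 0.0019^(1/2) = 0.043589.
Then 1/n = 1/0.038 = 26.32.
V = 26.32 * 1.9246 * 0.043589 = 2.2077 m/s.

2.2077


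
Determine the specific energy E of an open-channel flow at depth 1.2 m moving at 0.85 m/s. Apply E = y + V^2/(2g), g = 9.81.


Specific energy E = y + V^2/(2g).
Velocity head = V^2/(2g) = 0.85^2 / (2*9.81) = 0.7225 / 19.62 = 0.0368 m.
E = 1.2 + 0.0368 = 1.2368 m.

1.2368


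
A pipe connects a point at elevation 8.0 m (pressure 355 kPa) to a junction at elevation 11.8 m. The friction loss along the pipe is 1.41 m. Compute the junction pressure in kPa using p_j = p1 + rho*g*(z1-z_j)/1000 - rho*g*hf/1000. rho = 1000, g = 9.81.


Junction pressure: p_j = p1 + rho*g*(z1 - z_j)/1000 - rho*g*hf/1000.
Elevation term = 1000*9.81*(8.0 - 11.8)/1000 = -37.278 kPa.
Friction term = 1000*9.81*1.41/1000 = 13.832 kPa.
p_j = 355 + -37.278 - 13.832 = 303.89 kPa.

303.89


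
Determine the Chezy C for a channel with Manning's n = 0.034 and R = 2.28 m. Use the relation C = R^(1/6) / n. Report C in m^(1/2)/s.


The Chezy coefficient relates to Manning's n through C = R^(1/6) / n.
R^(1/6) = 2.28^(1/6) = 1.147244.
C = 1.147244 / 0.034 = 33.74 m^(1/2)/s.

33.74


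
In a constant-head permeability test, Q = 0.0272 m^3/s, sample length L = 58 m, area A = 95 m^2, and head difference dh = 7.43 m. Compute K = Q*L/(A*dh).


From K = Q*L / (A*dh):
Numerator: Q*L = 0.0272 * 58 = 1.5776.
Denominator: A*dh = 95 * 7.43 = 705.85.
K = 1.5776 / 705.85 = 0.002235 m/s.

0.002235


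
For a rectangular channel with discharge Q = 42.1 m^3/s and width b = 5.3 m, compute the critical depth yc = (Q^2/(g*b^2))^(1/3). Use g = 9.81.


Using yc = (Q^2 / (g * b^2))^(1/3):
Q^2 = 42.1^2 = 1772.41.
g * b^2 = 9.81 * 5.3^2 = 9.81 * 28.09 = 275.56.
Q^2 / (g*b^2) = 1772.41 / 275.56 = 6.432.
yc = 6.432^(1/3) = 1.8597 m.

1.8597


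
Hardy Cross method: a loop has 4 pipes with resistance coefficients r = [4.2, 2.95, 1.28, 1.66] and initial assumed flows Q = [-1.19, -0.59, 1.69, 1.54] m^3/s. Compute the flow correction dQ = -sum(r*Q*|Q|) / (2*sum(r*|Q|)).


Numerator terms (r*Q*|Q|): 4.2*-1.19*|-1.19| = -5.9476; 2.95*-0.59*|-0.59| = -1.0269; 1.28*1.69*|1.69| = 3.6558; 1.66*1.54*|1.54| = 3.9369.
Sum of numerator = 0.6181.
Denominator terms (r*|Q|): 4.2*|-1.19| = 4.998; 2.95*|-0.59| = 1.7405; 1.28*|1.69| = 2.1632; 1.66*|1.54| = 2.5564.
2 * sum of denominator = 2 * 11.4581 = 22.9162.
dQ = -0.6181 / 22.9162 = -0.027 m^3/s.

-0.027


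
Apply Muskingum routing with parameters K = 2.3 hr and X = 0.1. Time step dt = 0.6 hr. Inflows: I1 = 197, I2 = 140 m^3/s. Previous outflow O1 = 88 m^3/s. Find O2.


Muskingum coefficients:
denom = 2*K*(1-X) + dt = 2*2.3*(1-0.1) + 0.6 = 4.74.
C0 = (dt - 2*K*X)/denom = (0.6 - 2*2.3*0.1)/4.74 = 0.0295.
C1 = (dt + 2*K*X)/denom = (0.6 + 2*2.3*0.1)/4.74 = 0.2236.
C2 = (2*K*(1-X) - dt)/denom = 0.7468.
O2 = C0*I2 + C1*I1 + C2*O1
   = 0.0295*140 + 0.2236*197 + 0.7468*88
   = 113.91 m^3/s.

113.91
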